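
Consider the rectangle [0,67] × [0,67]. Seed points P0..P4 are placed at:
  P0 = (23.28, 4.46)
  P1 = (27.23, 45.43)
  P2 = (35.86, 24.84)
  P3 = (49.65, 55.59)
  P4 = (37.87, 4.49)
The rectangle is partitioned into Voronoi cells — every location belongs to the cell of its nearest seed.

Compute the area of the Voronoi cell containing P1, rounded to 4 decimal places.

Area of P1's cell: 1362.5529

1. box [0,67]×[0,67]: [(0, 0) (67, 0) (67, 67) (0, 67)]
2. ⊥bis P1·P0 via (25.255,24.945): [(0, 27.3799) (67, 20.9203) (67, 67) (0, 67)]  |A|=2870.9444
3. ⊥bis P1·P2 via (31.545,35.135): [(0, 27.3799) (10.6033, 26.3576) (67, 49.9954) (67, 67) (0, 67)]  |A|=2051.0729
4. ⊥bis P1·P3 via (38.44,50.51): [(0, 27.3799) (10.6033, 26.3576) (43.1947, 40.0178) (30.9673, 67) (0, 67)]  |A|=1362.5529
5. ⊥bis P1·P4 via (32.55,24.96): [(0, 27.3799) (10.6033, 26.3576) (43.1947, 40.0178) (30.9673, 67) (0, 67)]  |A|=1362.5529
6. canonical 5-gon: [(0, 27.3799) (10.6033, 26.3576) (43.1947, 40.0178) (30.9673, 67) (0, 67)]
7. shoelace: 1362.5529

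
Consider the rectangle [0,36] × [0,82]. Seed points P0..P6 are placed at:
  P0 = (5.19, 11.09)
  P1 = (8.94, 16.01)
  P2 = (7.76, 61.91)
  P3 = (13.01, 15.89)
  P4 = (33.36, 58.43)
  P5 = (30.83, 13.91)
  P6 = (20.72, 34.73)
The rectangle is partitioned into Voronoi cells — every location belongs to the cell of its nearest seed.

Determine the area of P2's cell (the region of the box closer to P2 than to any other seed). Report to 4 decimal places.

1. box [0,36]×[0,82]: [(0, 0) (36, 0) (36, 82) (0, 82)]
2. ⊥bis P2·P0 via (6.475,36.5): [(0, 36.8274) (36, 35.0069) (36, 82) (0, 82)]  |A|=1658.9818
3. ⊥bis P2·P1 via (8.35,38.96): [(0, 38.7453) (36, 39.6708) (36, 82) (0, 82)]  |A|=1540.509
4. ⊥bis P2·P3 via (10.385,38.9): [(0, 38.7453) (11.6559, 39.045) (36, 41.8222) (36, 82) (0, 82)]  |A|=1514.3227
5. ⊥bis P2·P4 via (20.56,60.17): [(0, 38.7453) (11.6559, 39.045) (17.7833, 39.744) (23.5275, 82) (0, 82)]  |A|=884.8513
6. ⊥bis P2·P5 via (19.295,37.91): [(0, 38.7453) (11.6559, 39.045) (17.7833, 39.744) (23.5275, 82) (0, 82)]  |A|=884.8513
7. ⊥bis P2·P6 via (14.24,48.32): [(0, 41.5301) (19.2755, 50.721) (23.5275, 82) (0, 82)]  |A|=757.9978
8. canonical 4-gon: [(0, 41.5301) (19.2755, 50.721) (23.5275, 82) (0, 82)]
9. shoelace: 757.9978

Area of P2's cell: 757.9978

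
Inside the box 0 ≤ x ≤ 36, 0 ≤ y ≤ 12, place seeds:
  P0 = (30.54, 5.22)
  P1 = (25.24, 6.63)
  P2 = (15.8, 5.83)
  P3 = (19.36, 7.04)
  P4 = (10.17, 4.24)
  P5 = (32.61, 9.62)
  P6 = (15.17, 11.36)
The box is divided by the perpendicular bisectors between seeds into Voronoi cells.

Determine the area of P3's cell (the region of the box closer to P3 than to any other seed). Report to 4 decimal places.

1. box [0,36]×[0,12]: [(0, 0) (36, 0) (36, 12) (0, 12)]
2. ⊥bis P3·P0 via (24.95,6.13): [(0, 0) (23.9521, 0) (25.9056, 12) (0, 12)]  |A|=299.146
3. ⊥bis P3·P1 via (22.3,6.835): [(0, 0) (21.8234, 0) (22.6601, 12) (0, 12)]  |A|=266.9013
4. ⊥bis P3·P2 via (17.58,6.435): [(19.7672, 0) (21.8234, 0) (22.6601, 12) (15.6885, 12)]  |A|=54.1671
5. ⊥bis P3·P4 via (14.765,5.64): [(19.7672, 0) (21.8234, 0) (22.6601, 12) (15.6885, 12)]  |A|=54.1671
6. ⊥bis P3·P5 via (25.985,8.33): [(19.7672, 0) (21.8234, 0) (22.6601, 12) (15.6885, 12)]  |A|=54.1671
7. ⊥bis P3·P6 via (17.265,9.2): [(16.7951, 8.7443) (19.7672, 0) (21.8234, 0) (22.6601, 12) (20.1519, 12)]  |A|=46.9013
8. canonical 5-gon: [(16.7951, 8.7443) (19.7672, 0) (21.8234, 0) (22.6601, 12) (20.1519, 12)]
9. shoelace: 46.9013

Area of P3's cell: 46.9013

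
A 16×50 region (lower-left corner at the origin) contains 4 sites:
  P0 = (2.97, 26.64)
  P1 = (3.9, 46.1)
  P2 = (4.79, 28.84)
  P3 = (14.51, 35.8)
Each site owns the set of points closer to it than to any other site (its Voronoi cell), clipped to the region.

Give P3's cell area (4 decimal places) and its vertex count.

1. box [0,16]×[0,50]: [(0, 0) (16, 0) (16, 50) (0, 50)]
2. ⊥bis P3·P0 via (8.74,31.22): [(0, 42.2309) (16, 22.0737) (16, 50) (0, 50)]  |A|=285.5637
3. ⊥bis P3·P1 via (9.205,40.95): [(4.7001, 36.3095) (16, 22.0737) (16, 47.9495)]  |A|=146.1969
4. ⊥bis P3·P2 via (9.65,32.32): [(5.9048, 37.5504) (16, 23.4519) (16, 47.9495)]  |A|=123.6547
5. canonical 3-gon: [(5.9048, 37.5504) (16, 23.4519) (16, 47.9495)]
6. shoelace: 123.6547

Area of P3's cell: 123.6547 (3 vertices)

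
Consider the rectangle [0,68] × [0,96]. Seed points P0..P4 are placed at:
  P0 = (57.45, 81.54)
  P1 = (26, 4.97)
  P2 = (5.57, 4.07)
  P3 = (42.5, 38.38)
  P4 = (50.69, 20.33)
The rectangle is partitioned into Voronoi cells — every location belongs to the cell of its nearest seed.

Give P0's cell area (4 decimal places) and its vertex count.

Area of P0's cell: 2074.4414 (4 vertices)

1. box [0,68]×[0,96]: [(0, 0) (68, 0) (68, 96) (0, 96)]
2. ⊥bis P0·P1 via (41.725,43.255): [(0, 60.3929) (68, 32.4629) (68, 96) (0, 96)]  |A|=3370.9008
3. ⊥bis P0·P2 via (31.51,42.805): [(0, 63.9066) (13.5692, 54.8196) (68, 32.4629) (68, 96) (0, 96)]  |A|=3347.0622
4. ⊥bis P0·P3 via (49.975,59.96): [(0, 77.2706) (68, 53.7164) (68, 96) (0, 96)]  |A|=2074.4414
5. ⊥bis P0·P4 via (54.07,50.935): [(0, 77.2706) (68, 53.7164) (68, 96) (0, 96)]  |A|=2074.4414
6. canonical 4-gon: [(0, 77.2706) (68, 53.7164) (68, 96) (0, 96)]
7. shoelace: 2074.4414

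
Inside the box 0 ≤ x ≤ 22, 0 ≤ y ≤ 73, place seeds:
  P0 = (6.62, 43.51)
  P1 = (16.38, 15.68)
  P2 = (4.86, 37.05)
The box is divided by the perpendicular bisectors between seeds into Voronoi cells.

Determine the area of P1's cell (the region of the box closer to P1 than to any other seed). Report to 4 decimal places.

1. box [0,22]×[0,73]: [(0, 0) (22, 0) (22, 73) (0, 73)]
2. ⊥bis P1·P0 via (11.5,29.595): [(0, 25.5619) (0, 0) (22, 0) (22, 33.2774)]  |A|=647.2323
3. ⊥bis P1·P2 via (10.62,26.365): [(0, 20.64) (0, 0) (22, 0) (22, 32.4997)]  |A|=584.5367
4. canonical 4-gon: [(0, 20.64) (0, 0) (22, 0) (22, 32.4997)]
5. shoelace: 584.5367

Area of P1's cell: 584.5367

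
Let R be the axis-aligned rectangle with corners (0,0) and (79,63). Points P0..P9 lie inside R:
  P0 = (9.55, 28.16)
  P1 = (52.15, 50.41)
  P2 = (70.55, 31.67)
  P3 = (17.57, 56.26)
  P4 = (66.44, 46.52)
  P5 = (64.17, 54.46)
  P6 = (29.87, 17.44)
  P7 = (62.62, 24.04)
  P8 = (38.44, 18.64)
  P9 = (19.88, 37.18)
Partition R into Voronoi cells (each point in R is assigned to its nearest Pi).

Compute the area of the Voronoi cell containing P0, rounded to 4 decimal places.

Area of P0's cell: 612.4472

1. box [0,79]×[0,63]: [(0, 0) (79, 0) (79, 63) (0, 63)]
2. ⊥bis P0·P1 via (30.85,39.285): [(0, 0) (51.3686, 0) (18.4636, 63) (0, 63)]  |A|=2199.7149
3. ⊥bis P0·P2 via (40.05,29.915): [(0, 0) (41.7713, 0) (40.5831, 20.6499) (18.4636, 63) (0, 63)]  |A|=2100.6239
4. ⊥bis P0·P3 via (13.56,42.21): [(0, 46.0801) (0, 0) (41.7713, 0) (40.5831, 20.6499) (32.0836, 36.9232)]  |A|=1588.463
5. ⊥bis P0·P4 via (37.995,37.34): [(0, 46.0801) (0, 0) (41.7713, 0) (40.5831, 20.6499) (32.0836, 36.9232)]  |A|=1588.463
6. ⊥bis P0·P5 via (36.86,41.31): [(0, 46.0801) (0, 0) (41.7713, 0) (40.5831, 20.6499) (32.0836, 36.9232)]  |A|=1588.463
7. ⊥bis P0·P6 via (19.71,22.8): [(27.805, 38.1443) (0, 46.0801) (0, 0) (7.6817, 0)]  |A|=787.136
8. ⊥bis P0·P7 via (36.085,26.1): [(27.805, 38.1443) (0, 46.0801) (0, 0) (7.6817, 0)]  |A|=787.136
9. ⊥bis P0·P8 via (23.995,23.4): [(27.805, 38.1443) (0, 46.0801) (0, 0) (7.6817, 0)]  |A|=787.136
10. ⊥bis P0·P9 via (14.715,32.67): [(21.0746, 25.3867) (4.0031, 44.9376) (0, 46.0801) (0, 0) (7.6817, 0)]  |A|=612.4472
11. canonical 5-gon: [(21.0746, 25.3867) (4.0031, 44.9376) (0, 46.0801) (0, 0) (7.6817, 0)]
12. shoelace: 612.4472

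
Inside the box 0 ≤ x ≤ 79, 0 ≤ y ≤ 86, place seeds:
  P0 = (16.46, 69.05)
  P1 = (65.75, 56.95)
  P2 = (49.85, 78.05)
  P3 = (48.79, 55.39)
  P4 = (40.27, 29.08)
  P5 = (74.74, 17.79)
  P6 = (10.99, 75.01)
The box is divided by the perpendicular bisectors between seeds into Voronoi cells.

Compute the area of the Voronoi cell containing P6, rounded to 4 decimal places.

Area of P6's cell: 384.5041

1. box [0,79]×[0,86]: [(0, 0) (79, 0) (79, 86) (0, 86)]
2. ⊥bis P6·P0 via (13.725,72.03): [(0, 59.4334) (28.9464, 86) (0, 86)]  |A|=384.5041
3. ⊥bis P6·P1 via (38.37,65.98): [(0, 59.4334) (28.9464, 86) (0, 86)]  |A|=384.5041
4. ⊥bis P6·P2 via (30.42,76.53): [(0, 59.4334) (28.9464, 86) (0, 86)]  |A|=384.5041
5. ⊥bis P6·P3 via (29.89,65.2): [(0, 59.4334) (28.9464, 86) (0, 86)]  |A|=384.5041
6. ⊥bis P6·P4 via (25.63,52.045): [(0, 59.4334) (28.9464, 86) (0, 86)]  |A|=384.5041
7. ⊥bis P6·P5 via (42.865,46.4): [(0, 59.4334) (28.9464, 86) (0, 86)]  |A|=384.5041
8. canonical 3-gon: [(0, 59.4334) (28.9464, 86) (0, 86)]
9. shoelace: 384.5041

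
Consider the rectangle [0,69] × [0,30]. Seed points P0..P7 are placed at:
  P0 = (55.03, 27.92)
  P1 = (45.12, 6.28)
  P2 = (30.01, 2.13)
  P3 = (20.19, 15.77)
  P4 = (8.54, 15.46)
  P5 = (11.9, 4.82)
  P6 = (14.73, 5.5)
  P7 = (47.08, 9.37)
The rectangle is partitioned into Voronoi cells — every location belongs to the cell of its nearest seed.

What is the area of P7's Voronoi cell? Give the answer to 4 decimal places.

1. box [0,69]×[0,30]: [(0, 0) (69, 0) (69, 30) (0, 30)]
2. ⊥bis P7·P0 via (51.055,18.645): [(0, 0) (69, 0) (69, 10.9543) (24.56, 30) (0, 30)]  |A|=1646.8042
3. ⊥bis P7·P1 via (46.1,7.825): [(58.4364, 0) (69, 0) (69, 10.9543) (24.56, 30) (11.1404, 30)]  |A|=603.1524
4. ⊥bis P7·P2 via (38.545,5.75): [(34.5604, 15.1446) (58.4364, 0) (69, 0) (69, 10.9543) (29.0816, 28.0622)]  |A|=479.5804
5. ⊥bis P7·P3 via (33.635,12.57): [(34.3602, 15.6168) (34.5604, 15.1446) (58.4364, 0) (69, 0) (69, 10.9543) (36.5595, 24.8574)]  |A|=441.5062
6. ⊥bis P7·P4 via (27.81,12.415): [(34.3602, 15.6168) (34.5604, 15.1446) (58.4364, 0) (69, 0) (69, 10.9543) (36.5595, 24.8574)]  |A|=441.5062
7. ⊥bis P7·P5 via (29.49,7.095): [(34.3602, 15.6168) (34.5604, 15.1446) (58.4364, 0) (69, 0) (69, 10.9543) (36.5595, 24.8574)]  |A|=441.5062
8. ⊥bis P7·P6 via (30.905,7.435): [(34.3602, 15.6168) (34.5604, 15.1446) (58.4364, 0) (69, 0) (69, 10.9543) (36.5595, 24.8574)]  |A|=441.5062
9. canonical 6-gon: [(34.3602, 15.6168) (34.5604, 15.1446) (58.4364, 0) (69, 0) (69, 10.9543) (36.5595, 24.8574)]
10. shoelace: 441.5062

Area of P7's cell: 441.5062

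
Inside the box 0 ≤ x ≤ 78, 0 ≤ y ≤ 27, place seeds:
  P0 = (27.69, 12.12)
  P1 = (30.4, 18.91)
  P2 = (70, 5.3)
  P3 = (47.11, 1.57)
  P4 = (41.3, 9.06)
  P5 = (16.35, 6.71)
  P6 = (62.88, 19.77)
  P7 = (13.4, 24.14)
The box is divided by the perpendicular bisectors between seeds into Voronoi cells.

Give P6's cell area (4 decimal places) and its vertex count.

1. box [0,78]×[0,27]: [(0, 0) (78, 0) (78, 27) (0, 27)]
2. ⊥bis P6·P0 via (45.285,15.945): [(48.7513, 0) (78, 0) (78, 27) (42.8817, 27)]  |A|=868.9539
3. ⊥bis P6·P1 via (46.64,19.34): [(46.9303, 8.3767) (48.7513, 0) (78, 0) (78, 27) (46.4372, 27)]  |A|=835.8469
4. ⊥bis P6·P2 via (66.44,12.535): [(46.9303, 8.3767) (47.9989, 3.461) (78, 18.2231) (78, 27) (46.4372, 27)]  |A|=511.8749
5. ⊥bis P6·P3 via (54.995,10.67): [(46.6788, 17.8759) (57.7675, 8.2677) (78, 18.2231) (78, 27) (46.4372, 27)]  |A|=433.8384
6. ⊥bis P6·P4 via (52.09,14.415): [(46.4706, 25.7377) (53.1591, 12.2607) (57.7675, 8.2677) (78, 18.2231) (78, 27) (46.4372, 27)]  |A|=408.9489
7. ⊥bis P6·P5 via (39.615,13.24): [(46.4706, 25.7377) (53.1591, 12.2607) (57.7675, 8.2677) (78, 18.2231) (78, 27) (46.4372, 27)]  |A|=408.9489
8. ⊥bis P6·P7 via (38.14,21.955): [(46.4706, 25.7377) (53.1591, 12.2607) (57.7675, 8.2677) (78, 18.2231) (78, 27) (46.4372, 27)]  |A|=408.9489
9. canonical 6-gon: [(46.4706, 25.7377) (53.1591, 12.2607) (57.7675, 8.2677) (78, 18.2231) (78, 27) (46.4372, 27)]
10. shoelace: 408.9489

Area of P6's cell: 408.9489 (6 vertices)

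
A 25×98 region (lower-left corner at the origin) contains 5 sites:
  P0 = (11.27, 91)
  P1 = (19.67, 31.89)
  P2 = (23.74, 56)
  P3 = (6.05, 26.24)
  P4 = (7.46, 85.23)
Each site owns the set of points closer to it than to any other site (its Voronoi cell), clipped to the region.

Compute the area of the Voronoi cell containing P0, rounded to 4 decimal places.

1. box [0,25]×[0,98]: [(0, 0) (25, 0) (25, 98) (0, 98)]
2. ⊥bis P0·P1 via (15.47,61.445): [(0, 59.2466) (25, 62.7993) (25, 98) (0, 98)]  |A|=924.4265
3. ⊥bis P0·P2 via (17.505,73.5): [(0, 67.2632) (25, 76.1704) (25, 98) (0, 98)]  |A|=657.0803
4. ⊥bis P0·P3 via (8.66,58.62): [(0, 67.2632) (25, 76.1704) (25, 98) (0, 98)]  |A|=657.0803
5. ⊥bis P0·P4 via (9.365,88.115): [(0, 94.2988) (25, 77.791) (25, 98) (0, 98)]  |A|=298.8769
6. canonical 4-gon: [(0, 94.2988) (25, 77.791) (25, 98) (0, 98)]
7. shoelace: 298.8769

Area of P0's cell: 298.8769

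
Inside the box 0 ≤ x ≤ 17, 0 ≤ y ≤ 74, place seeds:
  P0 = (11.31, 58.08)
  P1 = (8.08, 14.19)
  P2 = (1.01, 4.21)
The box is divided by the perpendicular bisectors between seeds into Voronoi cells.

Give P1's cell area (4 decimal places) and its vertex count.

1. box [0,17]×[0,74]: [(0, 0) (17, 0) (17, 74) (0, 74)]
2. ⊥bis P1·P0 via (9.695,36.135): [(0, 36.8485) (0, 0) (17, 0) (17, 35.5974)]  |A|=615.79
3. ⊥bis P1·P2 via (4.545,9.2): [(0, 36.8485) (0, 12.4198) (17, 0.3767) (17, 35.5974)]  |A|=507.0204
4. canonical 4-gon: [(0, 36.8485) (0, 12.4198) (17, 0.3767) (17, 35.5974)]
5. shoelace: 507.0204

Area of P1's cell: 507.0204 (4 vertices)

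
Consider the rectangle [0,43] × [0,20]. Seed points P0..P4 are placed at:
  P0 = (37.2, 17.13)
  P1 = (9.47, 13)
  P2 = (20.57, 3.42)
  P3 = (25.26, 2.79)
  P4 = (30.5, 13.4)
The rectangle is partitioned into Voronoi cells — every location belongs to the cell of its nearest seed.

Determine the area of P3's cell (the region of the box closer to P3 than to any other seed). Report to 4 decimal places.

1. box [0,43]×[0,20]: [(0, 0) (43, 0) (43, 20) (0, 20)]
2. ⊥bis P3·P0 via (31.23,9.96): [(0, 0) (43, 0) (43, 0.1599) (19.1719, 20) (0, 20)]  |A|=623.6238
3. ⊥bis P3·P1 via (17.365,7.895): [(12.26, 0) (43, 0) (43, 0.1599) (23.0853, 16.7416)]  |A|=258.9099
4. ⊥bis P3·P2 via (22.915,3.105): [(22.4979, 0) (43, 0) (43, 0.1599) (24.5796, 15.4973)]  |A|=160.3363
5. ⊥bis P3·P4 via (27.88,8.095): [(23.8525, 10.0841) (22.4979, 0) (43, 0) (43, 0.1599) (41.6192, 1.3096)]  |A|=109.0582
6. canonical 5-gon: [(23.8525, 10.0841) (22.4979, 0) (43, 0) (43, 0.1599) (41.6192, 1.3096)]
7. shoelace: 109.0582

Area of P3's cell: 109.0582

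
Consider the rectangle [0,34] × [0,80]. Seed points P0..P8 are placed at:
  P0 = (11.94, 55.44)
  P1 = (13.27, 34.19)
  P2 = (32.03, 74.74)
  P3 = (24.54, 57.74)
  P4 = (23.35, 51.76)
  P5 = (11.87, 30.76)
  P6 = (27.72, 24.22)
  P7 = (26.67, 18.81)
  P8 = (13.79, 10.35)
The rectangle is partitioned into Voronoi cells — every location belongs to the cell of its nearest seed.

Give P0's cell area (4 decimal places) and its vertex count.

Area of P0's cell: 552.8803 (6 vertices)

1. box [0,34]×[0,80]: [(0, 0) (34, 0) (34, 80) (0, 80)]
2. ⊥bis P0·P1 via (12.605,44.815): [(0, 44.0261) (34, 46.1541) (34, 80) (0, 80)]  |A|=1186.9374
3. ⊥bis P0·P2 via (21.985,65.09): [(0, 44.0261) (34, 46.1541) (34, 52.5832) (7.6613, 80) (0, 80)]  |A|=825.876
4. ⊥bis P0·P3 via (18.24,56.59): [(0, 44.0261) (20.3015, 45.2967) (15.4459, 71.8968) (7.6613, 80) (0, 80)]  |A|=581.9606
5. ⊥bis P0·P4 via (17.645,53.6): [(0, 44.0261) (14.8571, 44.956) (18.3735, 55.8587) (15.4459, 71.8968) (7.6613, 80) (0, 80)]  |A|=552.8803
6. ⊥bis P0·P5 via (11.905,43.1): [(0, 44.0261) (14.8571, 44.956) (18.3735, 55.8587) (15.4459, 71.8968) (7.6613, 80) (0, 80)]  |A|=552.8803
7. ⊥bis P0·P6 via (19.83,39.83): [(0, 44.0261) (14.8571, 44.956) (18.3735, 55.8587) (15.4459, 71.8968) (7.6613, 80) (0, 80)]  |A|=552.8803
8. ⊥bis P0·P7 via (19.305,37.125): [(0, 44.0261) (14.8571, 44.956) (18.3735, 55.8587) (15.4459, 71.8968) (7.6613, 80) (0, 80)]  |A|=552.8803
9. ⊥bis P0·P8 via (12.865,32.895): [(0, 44.0261) (14.8571, 44.956) (18.3735, 55.8587) (15.4459, 71.8968) (7.6613, 80) (0, 80)]  |A|=552.8803
10. canonical 6-gon: [(0, 44.0261) (14.8571, 44.956) (18.3735, 55.8587) (15.4459, 71.8968) (7.6613, 80) (0, 80)]
11. shoelace: 552.8803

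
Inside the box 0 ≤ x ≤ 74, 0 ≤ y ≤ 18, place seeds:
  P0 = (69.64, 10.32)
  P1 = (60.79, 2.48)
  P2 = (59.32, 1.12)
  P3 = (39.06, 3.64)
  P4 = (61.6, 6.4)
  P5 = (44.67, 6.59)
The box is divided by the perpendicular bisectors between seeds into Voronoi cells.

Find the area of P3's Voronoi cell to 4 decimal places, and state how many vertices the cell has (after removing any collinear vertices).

1. box [0,74]×[0,18]: [(0, 0) (74, 0) (74, 18) (0, 18)]
2. ⊥bis P3·P0 via (54.35,6.98): [(0, 0) (55.8747, 0) (51.9428, 18) (0, 18)]  |A|=970.3574
3. ⊥bis P3·P1 via (49.925,3.06): [(0, 0) (49.7616, 0) (50.7225, 18) (0, 18)]  |A|=904.3576
4. ⊥bis P3·P2 via (49.19,2.38): [(0, 0) (48.894, 0) (50.414, 12.2208) (50.7225, 18) (0, 18)]  |A|=899.0558
5. ⊥bis P3·P4 via (50.33,5.02): [(0, 0) (48.894, 0) (49.9274, 8.3082) (48.7406, 18) (0, 18)]  |A|=888.6489
6. ⊥bis P3·P5 via (41.865,5.115): [(0, 0) (44.5547, 0) (35.0895, 18) (0, 18)]  |A|=716.7975
7. canonical 4-gon: [(0, 0) (44.5547, 0) (35.0895, 18) (0, 18)]
8. shoelace: 716.7975

Area of P3's cell: 716.7975 (4 vertices)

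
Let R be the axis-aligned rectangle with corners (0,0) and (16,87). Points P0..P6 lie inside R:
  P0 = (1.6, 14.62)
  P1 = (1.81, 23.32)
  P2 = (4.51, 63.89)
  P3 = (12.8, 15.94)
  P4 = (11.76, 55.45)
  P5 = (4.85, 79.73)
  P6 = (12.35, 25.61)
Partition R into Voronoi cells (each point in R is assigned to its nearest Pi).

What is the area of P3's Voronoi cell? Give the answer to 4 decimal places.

Area of P3's cell: 169.1608

1. box [0,16]×[0,87]: [(0, 0) (16, 0) (16, 87) (0, 87)]
2. ⊥bis P3·P0 via (7.2,15.28): [(0, 76.3709) (9.0009, 0) (16, 0) (16, 87) (0, 87)]  |A|=1048.2982
3. ⊥bis P3·P1 via (7.305,19.63): [(6.7795, 18.8475) (9.0009, 0) (16, 0) (16, 32.5782)]  |A|=216.1514
4. ⊥bis P3·P2 via (8.655,39.915): [(6.7795, 18.8475) (9.0009, 0) (16, 0) (16, 32.5782)]  |A|=216.1514
5. ⊥bis P3·P4 via (12.28,35.695): [(6.7795, 18.8475) (9.0009, 0) (16, 0) (16, 32.5782)]  |A|=216.1514
6. ⊥bis P3·P5 via (8.825,47.835): [(6.7795, 18.8475) (9.0009, 0) (16, 0) (16, 32.5782)]  |A|=216.1514
7. ⊥bis P3·P6 via (12.575,20.775): [(7.9287, 20.5588) (6.7795, 18.8475) (9.0009, 0) (16, 0) (16, 20.9344)]  |A|=169.1608
8. canonical 5-gon: [(7.9287, 20.5588) (6.7795, 18.8475) (9.0009, 0) (16, 0) (16, 20.9344)]
9. shoelace: 169.1608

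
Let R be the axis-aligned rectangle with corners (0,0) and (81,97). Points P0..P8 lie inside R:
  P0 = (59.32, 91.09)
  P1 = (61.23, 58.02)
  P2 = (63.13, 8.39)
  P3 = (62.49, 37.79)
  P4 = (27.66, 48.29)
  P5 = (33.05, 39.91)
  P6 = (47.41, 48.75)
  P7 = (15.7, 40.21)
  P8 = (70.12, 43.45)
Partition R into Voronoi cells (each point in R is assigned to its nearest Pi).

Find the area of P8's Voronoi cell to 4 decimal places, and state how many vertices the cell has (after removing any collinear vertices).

1. box [0,81]×[0,97]: [(0, 0) (81, 0) (81, 97) (0, 97)]
2. ⊥bis P8·P0 via (64.72,67.27): [(0, 52.598) (0, 0) (81, 0) (81, 70.9607)]  |A|=5004.1249
3. ⊥bis P8·P1 via (65.675,50.735): [(0, 10.6629) (0, 0) (81, 0) (81, 60.0857)]  |A|=2865.3163
4. ⊥bis P8·P2 via (66.625,25.92): [(35.2554, 32.1742) (81, 23.054) (81, 60.0857)]  |A|=846.9991
5. ⊥bis P8·P3 via (66.305,40.62): [(60.9433, 47.8479) (79.0467, 23.4435) (81, 23.054) (81, 60.0857)]  |A|=391.6762
6. ⊥bis P8·P4 via (48.89,45.87): [(60.9433, 47.8479) (79.0467, 23.4435) (81, 23.054) (81, 60.0857)]  |A|=391.6762
7. ⊥bis P8·P5 via (51.585,41.68): [(60.9433, 47.8479) (79.0467, 23.4435) (81, 23.054) (81, 60.0857)]  |A|=391.6762
8. ⊥bis P8·P6 via (58.765,46.1): [(60.9433, 47.8479) (79.0467, 23.4435) (81, 23.054) (81, 60.0857)]  |A|=391.6762
9. ⊥bis P8·P7 via (42.91,41.83): [(60.9433, 47.8479) (79.0467, 23.4435) (81, 23.054) (81, 60.0857)]  |A|=391.6762
10. canonical 4-gon: [(60.9433, 47.8479) (79.0467, 23.4435) (81, 23.054) (81, 60.0857)]
11. shoelace: 391.6762

Area of P8's cell: 391.6762 (4 vertices)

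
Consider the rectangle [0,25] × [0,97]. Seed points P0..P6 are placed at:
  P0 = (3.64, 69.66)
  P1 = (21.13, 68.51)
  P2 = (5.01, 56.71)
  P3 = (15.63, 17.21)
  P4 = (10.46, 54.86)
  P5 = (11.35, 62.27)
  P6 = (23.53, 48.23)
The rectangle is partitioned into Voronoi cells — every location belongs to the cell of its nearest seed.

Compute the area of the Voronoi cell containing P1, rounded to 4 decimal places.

Area of P1's cell: 407.1547

1. box [0,25]×[0,97]: [(0, 0) (25, 0) (25, 97) (0, 97)]
2. ⊥bis P1·P0 via (12.385,69.085): [(7.8425, 0) (25, 0) (25, 97) (14.2205, 97)]  |A|=1354.9447
3. ⊥bis P1·P2 via (13.07,62.61): [(12.0508, 64.0023) (25, 46.3124) (25, 97) (14.2205, 97)]  |A|=506.0316
4. ⊥bis P1·P3 via (18.38,42.86): [(12.0508, 64.0023) (25, 46.3124) (25, 97) (14.2205, 97)]  |A|=506.0316
5. ⊥bis P1·P4 via (15.795,61.685): [(12.0889, 64.582) (25, 54.4896) (25, 97) (14.2205, 97)]  |A|=449.1533
6. ⊥bis P1·P5 via (16.24,65.39): [(12.5249, 71.2127) (21.3988, 57.3046) (25, 54.4896) (25, 97) (14.2205, 97)]  |A|=416.7014
7. ⊥bis P1·P6 via (22.33,58.37): [(12.5249, 71.2127) (20.8321, 58.1927) (25, 58.686) (25, 97) (14.2205, 97)]  |A|=407.1547
8. canonical 5-gon: [(12.5249, 71.2127) (20.8321, 58.1927) (25, 58.686) (25, 97) (14.2205, 97)]
9. shoelace: 407.1547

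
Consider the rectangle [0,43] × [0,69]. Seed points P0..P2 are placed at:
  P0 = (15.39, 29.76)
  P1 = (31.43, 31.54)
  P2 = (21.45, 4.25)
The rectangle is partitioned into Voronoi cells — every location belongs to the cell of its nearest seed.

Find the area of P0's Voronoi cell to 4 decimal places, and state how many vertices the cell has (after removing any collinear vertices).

1. box [0,43]×[0,69]: [(0, 0) (43, 0) (43, 69) (0, 69)]
2. ⊥bis P0·P1 via (23.41,30.65): [(0, 0) (26.8113, 0) (19.1542, 69) (0, 69)]  |A|=1585.8101
3. ⊥bis P0·P2 via (18.42,17.005): [(0, 12.6293) (24.7572, 18.5104) (19.1542, 69) (0, 69)]  |A|=1181.3336
4. canonical 4-gon: [(0, 12.6293) (24.7572, 18.5104) (19.1542, 69) (0, 69)]
5. shoelace: 1181.3336

Area of P0's cell: 1181.3336 (4 vertices)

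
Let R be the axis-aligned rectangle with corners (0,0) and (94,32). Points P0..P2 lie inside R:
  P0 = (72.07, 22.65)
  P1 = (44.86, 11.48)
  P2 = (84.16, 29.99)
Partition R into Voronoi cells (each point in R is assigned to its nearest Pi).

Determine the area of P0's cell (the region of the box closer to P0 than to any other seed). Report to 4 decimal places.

Area of P0's cell: 815.2956

1. box [0,94]×[0,32]: [(0, 0) (94, 0) (94, 32) (0, 32)]
2. ⊥bis P0·P1 via (58.465,17.065): [(65.4704, 0) (94, 0) (94, 32) (52.334, 32)]  |A|=1123.1298
3. ⊥bis P0·P2 via (78.115,26.32): [(65.4704, 0) (94, 0) (94, 0.1552) (74.6666, 32) (52.334, 32)]  |A|=815.2956
4. canonical 5-gon: [(65.4704, 0) (94, 0) (94, 0.1552) (74.6666, 32) (52.334, 32)]
5. shoelace: 815.2956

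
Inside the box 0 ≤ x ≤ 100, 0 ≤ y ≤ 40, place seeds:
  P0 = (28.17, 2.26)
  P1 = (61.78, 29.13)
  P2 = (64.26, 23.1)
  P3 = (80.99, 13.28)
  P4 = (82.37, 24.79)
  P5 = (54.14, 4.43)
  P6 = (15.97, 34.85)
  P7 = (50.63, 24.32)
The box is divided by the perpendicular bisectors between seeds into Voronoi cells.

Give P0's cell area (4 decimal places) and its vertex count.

Area of P0's cell: 665.7004 (5 vertices)

1. box [0,100]×[0,40]: [(0, 0) (100, 0) (100, 40) (0, 40)]
2. ⊥bis P0·P1 via (44.975,15.695): [(0, 0) (57.5226, 0) (25.544, 40) (0, 40)]  |A|=1661.3322
3. ⊥bis P0·P2 via (46.215,12.68): [(0, 0) (53.537, 0) (43.171, 17.9516) (25.544, 40) (0, 40)]  |A|=1625.5585
4. ⊥bis P0·P3 via (54.58,7.77): [(0, 0) (53.537, 0) (43.171, 17.9516) (25.544, 40) (0, 40)]  |A|=1625.5585
5. ⊥bis P0·P4 via (55.27,13.525): [(0, 0) (53.537, 0) (43.171, 17.9516) (25.544, 40) (0, 40)]  |A|=1625.5585
6. ⊥bis P0·P5 via (41.155,3.345): [(0, 0) (41.4345, 0) (39.5568, 22.4723) (25.544, 40) (0, 40)]  |A|=1480.5637
7. ⊥bis P0·P6 via (22.07,18.555): [(0, 10.2931) (0, 0) (41.4345, 0) (39.5568, 22.4723) (37.9392, 24.4956)]  |A|=719.0139
8. ⊥bis P0·P7 via (39.4,13.29): [(30.9601, 21.883) (0, 10.2931) (0, 0) (41.4345, 0) (40.4099, 12.2618)]  |A|=665.7004
9. canonical 5-gon: [(30.9601, 21.883) (0, 10.2931) (0, 0) (41.4345, 0) (40.4099, 12.2618)]
10. shoelace: 665.7004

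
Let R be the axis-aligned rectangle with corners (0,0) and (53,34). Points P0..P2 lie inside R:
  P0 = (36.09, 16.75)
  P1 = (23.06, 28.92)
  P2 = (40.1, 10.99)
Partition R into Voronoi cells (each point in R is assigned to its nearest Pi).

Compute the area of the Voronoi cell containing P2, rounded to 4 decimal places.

Area of P2's cell: 422.2297

1. box [0,53]×[0,34]: [(0, 0) (53, 0) (53, 34) (0, 34)]
2. ⊥bis P2·P0 via (38.095,13.87): [(18.172, 0) (53, 0) (53, 24.2466)]  |A|=422.2297
3. ⊥bis P2·P1 via (31.58,19.955): [(18.172, 0) (53, 0) (53, 24.2466)]  |A|=422.2297
4. canonical 3-gon: [(18.172, 0) (53, 0) (53, 24.2466)]
5. shoelace: 422.2297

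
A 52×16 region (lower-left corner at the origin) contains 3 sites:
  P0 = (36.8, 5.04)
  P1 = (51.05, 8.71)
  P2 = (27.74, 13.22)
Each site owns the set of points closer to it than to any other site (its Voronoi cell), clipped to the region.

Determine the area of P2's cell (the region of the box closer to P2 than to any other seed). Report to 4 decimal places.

Area of P2's cell: 499.9961

1. box [0,52]×[0,16]: [(0, 0) (52, 0) (52, 16) (0, 16)]
2. ⊥bis P2·P0 via (32.27,9.13): [(0, 0) (24.0268, 0) (38.4727, 16) (0, 16)]  |A|=499.9961
3. ⊥bis P2·P1 via (39.395,10.965): [(0, 0) (24.0268, 0) (38.4727, 16) (0, 16)]  |A|=499.9961
4. canonical 4-gon: [(0, 0) (24.0268, 0) (38.4727, 16) (0, 16)]
5. shoelace: 499.9961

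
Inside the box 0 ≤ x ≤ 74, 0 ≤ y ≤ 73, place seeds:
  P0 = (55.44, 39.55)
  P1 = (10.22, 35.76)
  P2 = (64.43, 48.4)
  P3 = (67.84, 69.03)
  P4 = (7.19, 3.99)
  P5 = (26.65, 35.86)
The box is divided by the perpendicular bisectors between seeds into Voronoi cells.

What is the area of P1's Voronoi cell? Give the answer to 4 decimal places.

1. box [0,74]×[0,73]: [(0, 0) (74, 0) (74, 73) (0, 73)]
2. ⊥bis P1·P0 via (32.83,37.655): [(0, 0) (35.986, 0) (29.8676, 73) (0, 73)]  |A|=2403.6566
3. ⊥bis P1·P2 via (37.325,42.08): [(0, 0) (35.986, 0) (29.8676, 73) (0, 73)]  |A|=2403.6566
4. ⊥bis P1·P3 via (39.03,52.395): [(0, 0) (35.986, 0) (30.3321, 67.4589) (27.1326, 73) (0, 73)]  |A|=2396.079
5. ⊥bis P1·P4 via (8.705,19.875): [(0, 20.7052) (34.5266, 17.4123) (30.3321, 67.4589) (27.1326, 73) (0, 73)]  |A|=1725.3392
6. ⊥bis P1·P5 via (18.435,35.81): [(0, 20.7052) (18.5377, 18.9372) (18.2086, 73) (0, 73)]  |A|=976.9173
7. canonical 4-gon: [(0, 20.7052) (18.5377, 18.9372) (18.2086, 73) (0, 73)]
8. shoelace: 976.9173

Area of P1's cell: 976.9173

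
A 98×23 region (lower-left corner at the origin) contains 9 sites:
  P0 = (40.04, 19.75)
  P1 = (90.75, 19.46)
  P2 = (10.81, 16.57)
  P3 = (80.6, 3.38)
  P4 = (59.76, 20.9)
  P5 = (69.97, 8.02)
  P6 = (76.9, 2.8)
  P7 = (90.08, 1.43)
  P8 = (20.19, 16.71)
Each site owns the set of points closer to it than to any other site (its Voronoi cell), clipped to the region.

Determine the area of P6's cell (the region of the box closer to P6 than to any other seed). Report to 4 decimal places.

Area of P6's cell: 53.5738

1. box [0,98]×[0,23]: [(0, 0) (98, 0) (98, 23) (0, 23)]
2. ⊥bis P6·P0 via (58.47,11.275): [(53.2852, 0) (98, 0) (98, 23) (63.8617, 23)]  |A|=906.8103
3. ⊥bis P6·P1 via (83.825,11.13): [(53.2852, 0) (97.2131, 0) (69.5467, 23) (63.8617, 23)]  |A|=570.5487
4. ⊥bis P6·P2 via (43.855,9.685): [(53.2852, 0) (97.2131, 0) (69.5467, 23) (63.8617, 23)]  |A|=570.5487
5. ⊥bis P6·P3 via (78.75,3.09): [(53.2852, 0) (79.2344, 0) (76.5404, 17.186) (69.5467, 23) (63.8617, 23)]  |A|=416.0576
6. ⊥bis P6·P4 via (68.33,11.85): [(55.8163, 0) (79.2344, 0) (76.5404, 17.186) (75.1689, 18.3261)]  |A|=224.831
7. ⊥bis P6·P5 via (73.435,5.41): [(69.3599, 0) (79.2344, 0) (77.5334, 10.851)]  |A|=53.5738
8. ⊥bis P6·P7 via (83.49,2.115): [(69.3599, 0) (79.2344, 0) (77.5334, 10.851)]  |A|=53.5738
9. ⊥bis P6·P8 via (48.545,9.755): [(69.3599, 0) (79.2344, 0) (77.5334, 10.851)]  |A|=53.5738
10. canonical 3-gon: [(69.3599, 0) (79.2344, 0) (77.5334, 10.851)]
11. shoelace: 53.5738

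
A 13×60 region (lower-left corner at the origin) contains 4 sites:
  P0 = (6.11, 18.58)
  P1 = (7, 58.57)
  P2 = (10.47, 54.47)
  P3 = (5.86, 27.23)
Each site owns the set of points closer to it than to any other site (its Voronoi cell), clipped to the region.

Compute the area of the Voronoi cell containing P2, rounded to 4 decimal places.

1. box [0,13]×[0,60]: [(0, 0) (13, 0) (13, 60) (0, 60)]
2. ⊥bis P2·P0 via (8.29,36.525): [(0, 37.5321) (13, 35.9528) (13, 60) (0, 60)]  |A|=302.3481
3. ⊥bis P2·P1 via (8.735,56.52): [(0, 49.1272) (0, 37.5321) (13, 35.9528) (13, 60) (12.8468, 60)]  |A|=232.5077
4. ⊥bis P2·P3 via (8.165,40.85): [(0, 49.1272) (0, 42.2318) (13, 40.0317) (13, 60) (12.8468, 60)]  |A|=175.4465
5. canonical 5-gon: [(0, 49.1272) (0, 42.2318) (13, 40.0317) (13, 60) (12.8468, 60)]
6. shoelace: 175.4465

Area of P2's cell: 175.4465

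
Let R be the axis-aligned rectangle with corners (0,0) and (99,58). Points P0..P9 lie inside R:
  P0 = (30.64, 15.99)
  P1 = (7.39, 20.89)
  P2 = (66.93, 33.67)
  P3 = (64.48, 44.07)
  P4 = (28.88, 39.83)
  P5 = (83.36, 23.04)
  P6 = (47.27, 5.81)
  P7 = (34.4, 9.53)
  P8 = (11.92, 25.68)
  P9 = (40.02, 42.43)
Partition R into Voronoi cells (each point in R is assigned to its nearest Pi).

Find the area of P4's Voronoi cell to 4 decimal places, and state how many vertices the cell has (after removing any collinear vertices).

Area of P4's cell: 664.5410 (5 vertices)

1. box [0,99]×[0,58]: [(0, 0) (99, 0) (99, 58) (0, 58)]
2. ⊥bis P4·P0 via (29.76,27.91): [(0, 25.713) (99, 33.0217) (99, 58) (0, 58)]  |A|=2834.6358
3. ⊥bis P4·P1 via (18.135,30.36): [(0, 50.9366) (20.8725, 27.2539) (99, 33.0217) (99, 58) (0, 58)]  |A|=2571.3947
4. ⊥bis P4·P2 via (47.905,36.75): [(0, 50.9366) (20.8725, 27.2539) (46.676, 29.1588) (51.3452, 58) (0, 58)]  |A|=1230.7026
5. ⊥bis P4·P3 via (46.68,41.95): [(0, 50.9366) (20.8725, 27.2539) (46.676, 29.1588) (47.556, 34.5945) (44.7684, 58) (0, 58)]  |A|=1153.7363
6. ⊥bis P4·P5 via (56.12,31.435): [(0, 50.9366) (20.8725, 27.2539) (46.676, 29.1588) (47.556, 34.5945) (44.7684, 58) (0, 58)]  |A|=1153.7363
7. ⊥bis P4·P6 via (38.075,22.82): [(0, 50.9366) (20.8725, 27.2539) (46.676, 29.1588) (47.556, 34.5945) (44.7684, 58) (0, 58)]  |A|=1153.7363
8. ⊥bis P4·P7 via (31.64,24.68): [(0, 50.9366) (20.8725, 27.2539) (46.676, 29.1588) (47.556, 34.5945) (44.7684, 58) (0, 58)]  |A|=1153.7363
9. ⊥bis P4·P8 via (20.4,32.755): [(0, 57.2062) (24.7508, 27.5402) (46.676, 29.1588) (47.556, 34.5945) (44.7684, 58) (0, 58)]  |A|=1027.2363
10. ⊥bis P4·P9 via (34.45,41.13): [(0, 57.2062) (24.7508, 27.5402) (37.4038, 28.4743) (30.5127, 58) (0, 58)]  |A|=664.541
11. canonical 5-gon: [(0, 57.2062) (24.7508, 27.5402) (37.4038, 28.4743) (30.5127, 58) (0, 58)]
12. shoelace: 664.541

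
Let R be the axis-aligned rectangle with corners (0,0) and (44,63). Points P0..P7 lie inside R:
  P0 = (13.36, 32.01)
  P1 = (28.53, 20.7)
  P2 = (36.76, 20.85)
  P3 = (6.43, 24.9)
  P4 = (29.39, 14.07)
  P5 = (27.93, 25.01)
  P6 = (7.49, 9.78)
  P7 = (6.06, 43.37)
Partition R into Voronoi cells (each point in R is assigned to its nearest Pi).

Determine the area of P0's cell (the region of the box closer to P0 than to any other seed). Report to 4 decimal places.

1. box [0,44]×[0,63]: [(0, 0) (44, 0) (44, 63) (0, 63)]
2. ⊥bis P0·P1 via (20.945,26.355): [(0, 0) (1.296, 0) (44, 57.2785) (44, 63) (0, 63)]  |A|=1548.9908
3. ⊥bis P0·P2 via (25.06,26.43): [(0, 0) (1.296, 0) (32.2665, 41.5405) (42.5011, 63) (0, 63)]  |A|=1499.341
4. ⊥bis P0·P3 via (9.895,28.455): [(0, 38.0995) (17.2013, 21.3336) (32.2665, 41.5405) (42.5011, 63) (0, 63)]  |A|=1157.8357
5. ⊥bis P0·P4 via (21.375,23.04): [(0, 38.0995) (17.2013, 21.3336) (32.2665, 41.5405) (42.5011, 63) (0, 63)]  |A|=1157.8357
6. ⊥bis P0·P5 via (20.645,28.51): [(0, 38.0995) (17.1985, 21.3364) (37.2154, 63) (0, 63)]  |A|=989.3889
7. ⊥bis P0·P6 via (10.425,20.895): [(0, 38.0995) (17.1985, 21.3364) (37.2154, 63) (0, 63)]  |A|=989.3889
8. ⊥bis P0·P7 via (9.71,37.69): [(4.1113, 34.0923) (17.1985, 21.3364) (31.909, 51.9552)]  |A|=294.1797
9. canonical 3-gon: [(4.1113, 34.0923) (17.1985, 21.3364) (31.909, 51.9552)]
10. shoelace: 294.1797

Area of P0's cell: 294.1797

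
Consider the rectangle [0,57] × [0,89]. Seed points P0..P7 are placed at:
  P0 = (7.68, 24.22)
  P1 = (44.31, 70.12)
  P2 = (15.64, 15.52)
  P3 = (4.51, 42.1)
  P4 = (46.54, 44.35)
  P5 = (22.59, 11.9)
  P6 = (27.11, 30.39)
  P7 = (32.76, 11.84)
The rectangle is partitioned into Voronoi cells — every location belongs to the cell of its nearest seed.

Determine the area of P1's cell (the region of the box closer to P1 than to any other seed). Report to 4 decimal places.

1. box [0,57]×[0,89]: [(0, 0) (57, 0) (57, 89) (0, 89)]
2. ⊥bis P1·P0 via (25.995,47.17): [(0, 67.915) (57, 22.4268) (57, 89) (0, 89)]  |A|=2498.258
3. ⊥bis P1·P2 via (29.975,42.82): [(0, 67.915) (34.2755, 40.5619) (57, 28.6294) (57, 89) (0, 89)]  |A|=2427.7824
4. ⊥bis P1·P3 via (24.41,56.11): [(35.99, 39.6616) (57, 28.6294) (57, 89) (1.2548, 89)]  |A|=2009.3833
5. ⊥bis P1·P4 via (45.425,57.235): [(24.8702, 55.4563) (57, 58.2366) (57, 89) (1.2548, 89)]  |A|=1429.1606
6. ⊥bis P1·P5 via (33.45,41.01): [(24.8702, 55.4563) (57, 58.2366) (57, 89) (1.2548, 89)]  |A|=1429.1606
7. ⊥bis P1·P6 via (35.71,50.255): [(24.8702, 55.4563) (57, 58.2366) (57, 89) (1.2548, 89)]  |A|=1429.1606
8. ⊥bis P1·P7 via (38.535,40.98): [(24.8702, 55.4563) (57, 58.2366) (57, 89) (1.2548, 89)]  |A|=1429.1606
9. canonical 4-gon: [(24.8702, 55.4563) (57, 58.2366) (57, 89) (1.2548, 89)]
10. shoelace: 1429.1606

Area of P1's cell: 1429.1606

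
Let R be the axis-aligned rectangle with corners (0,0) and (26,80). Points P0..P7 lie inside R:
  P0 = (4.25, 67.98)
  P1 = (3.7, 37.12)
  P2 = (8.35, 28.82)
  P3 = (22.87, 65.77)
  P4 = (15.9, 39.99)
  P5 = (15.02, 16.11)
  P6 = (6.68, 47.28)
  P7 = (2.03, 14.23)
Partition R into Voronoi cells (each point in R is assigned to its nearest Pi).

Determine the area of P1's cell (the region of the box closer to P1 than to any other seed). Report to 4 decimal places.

Area of P1's cell: 98.0515

1. box [0,26]×[0,80]: [(0, 0) (26, 0) (26, 80) (0, 80)]
2. ⊥bis P1·P0 via (3.975,52.55): [(0, 52.6208) (0, 0) (26, 0) (26, 52.1575)]  |A|=1362.118
3. ⊥bis P1·P2 via (6.025,32.97): [(0, 52.6208) (0, 29.5945) (26, 44.1608) (26, 52.1575)]  |A|=403.2983
4. ⊥bis P1·P3 via (13.285,51.445): [(11.8431, 52.4098) (0, 52.6208) (0, 29.5945) (25.0047, 43.6032)]  |A|=338.6426
5. ⊥bis P1·P4 via (9.8,38.555): [(6.5184, 52.5047) (0, 52.6208) (0, 29.5945) (10.5213, 35.489)]  |A|=176.3579
6. ⊥bis P1·P5 via (9.36,26.615): [(6.5184, 52.5047) (0, 52.6208) (0, 29.5945) (10.5213, 35.489)]  |A|=176.3579
7. ⊥bis P1·P6 via (5.19,42.2): [(9.2206, 41.0178) (0, 43.7223) (0, 29.5945) (10.5213, 35.489)]  |A|=98.0515
8. ⊥bis P1·P7 via (2.865,25.675): [(9.2206, 41.0178) (0, 43.7223) (0, 29.5945) (10.5213, 35.489)]  |A|=98.0515
9. canonical 4-gon: [(9.2206, 41.0178) (0, 43.7223) (0, 29.5945) (10.5213, 35.489)]
10. shoelace: 98.0515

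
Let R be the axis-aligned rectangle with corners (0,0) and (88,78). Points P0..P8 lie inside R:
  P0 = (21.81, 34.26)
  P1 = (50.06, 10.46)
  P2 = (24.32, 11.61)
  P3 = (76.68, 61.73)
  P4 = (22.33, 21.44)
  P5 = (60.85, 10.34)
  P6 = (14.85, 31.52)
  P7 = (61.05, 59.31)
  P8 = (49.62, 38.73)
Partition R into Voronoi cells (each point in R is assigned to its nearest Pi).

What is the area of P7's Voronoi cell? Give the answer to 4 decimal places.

Area of P7's cell: 1061.1533

1. box [0,88]×[0,78]: [(0, 0) (88, 0) (88, 78) (0, 78)]
2. ⊥bis P7·P0 via (41.43,46.785): [(71.2966, 0) (88, 0) (88, 78) (21.503, 78)]  |A|=3244.817
3. ⊥bis P7·P1 via (55.555,34.885): [(47.9319, 36.6) (88, 27.5857) (88, 78) (21.503, 78)]  |A|=2386.4907
4. ⊥bis P7·P2 via (42.685,35.46): [(47.9319, 36.6) (88, 27.5857) (88, 78) (21.503, 78)]  |A|=2386.4907
5. ⊥bis P7·P3 via (68.865,60.52): [(47.9319, 36.6) (73.4577, 30.8574) (66.1586, 78) (21.503, 78)]  |A|=1505.0887
6. ⊥bis P7·P4 via (41.69,40.375): [(47.9319, 36.6) (73.4577, 30.8574) (66.1586, 78) (21.503, 78)]  |A|=1505.0887
7. ⊥bis P7·P5 via (60.95,34.825): [(47.9319, 36.6) (55.7269, 34.8463) (72.8509, 34.7764) (66.1586, 78) (21.503, 78)]  |A|=1471.5551
8. ⊥bis P7·P6 via (37.95,45.415): [(47.9319, 36.6) (55.7269, 34.8463) (72.8509, 34.7764) (66.1586, 78) (21.503, 78)]  |A|=1471.5551
9. ⊥bis P7·P8 via (55.335,49.02): [(31.5813, 62.2126) (72.086, 39.7166) (66.1586, 78) (21.503, 78)]  |A|=1061.1533
10. canonical 4-gon: [(31.5813, 62.2126) (72.086, 39.7166) (66.1586, 78) (21.503, 78)]
11. shoelace: 1061.1533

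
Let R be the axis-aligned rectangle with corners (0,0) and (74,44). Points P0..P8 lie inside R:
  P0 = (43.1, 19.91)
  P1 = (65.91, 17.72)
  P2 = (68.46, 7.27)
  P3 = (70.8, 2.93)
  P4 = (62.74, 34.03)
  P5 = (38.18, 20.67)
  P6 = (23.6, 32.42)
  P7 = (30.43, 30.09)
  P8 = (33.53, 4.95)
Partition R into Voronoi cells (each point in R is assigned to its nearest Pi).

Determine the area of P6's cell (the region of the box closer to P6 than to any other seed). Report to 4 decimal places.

1. box [0,74]×[0,44]: [(0, 0) (74, 0) (74, 44) (0, 44)]
2. ⊥bis P6·P0 via (33.35,26.165): [(0, 0) (16.5641, 0) (44.7918, 44) (0, 44)]  |A|=1349.8317
3. ⊥bis P6·P1 via (44.755,25.07): [(0, 0) (16.5641, 0) (44.7918, 44) (0, 44)]  |A|=1349.8317
4. ⊥bis P6·P2 via (46.03,19.845): [(0, 0) (16.5641, 0) (44.7918, 44) (0, 44)]  |A|=1349.8317
5. ⊥bis P6·P3 via (47.2,17.675): [(0, 0) (16.5641, 0) (44.7918, 44) (0, 44)]  |A|=1349.8317
6. ⊥bis P6·P4 via (43.17,33.225): [(0, 0) (16.5641, 0) (42.8512, 40.975) (42.7268, 44) (0, 44)]  |A|=1346.7083
7. ⊥bis P6·P5 via (30.89,26.545): [(0, 0) (9.4974, 0) (42.8351, 41.3671) (42.7268, 44) (0, 44)]  |A|=1195.0605
8. ⊥bis P6·P7 via (27.015,31.255): [(0, 0) (9.4974, 0) (21.3845, 14.7501) (31.3629, 44) (0, 44)]  |A|=999.183
9. ⊥bis P6·P8 via (28.565,18.685): [(0, 8.3592) (21.9056, 16.2777) (31.3629, 44) (0, 44)]  |A|=825.092
10. canonical 4-gon: [(0, 8.3592) (21.9056, 16.2777) (31.3629, 44) (0, 44)]
11. shoelace: 825.092

Area of P6's cell: 825.0920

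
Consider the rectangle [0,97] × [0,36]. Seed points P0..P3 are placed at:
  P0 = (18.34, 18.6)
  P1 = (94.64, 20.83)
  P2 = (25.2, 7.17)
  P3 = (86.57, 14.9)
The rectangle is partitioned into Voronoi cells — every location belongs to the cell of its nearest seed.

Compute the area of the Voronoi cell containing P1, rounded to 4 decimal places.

1. box [0,97]×[0,36]: [(0, 0) (97, 0) (97, 36) (0, 36)]
2. ⊥bis P1·P0 via (56.49,19.715): [(57.0662, 0) (97, 0) (97, 36) (56.014, 36)]  |A|=1456.5555
3. ⊥bis P1·P2 via (59.92,14): [(56.0876, 33.4816) (62.674, 0) (97, 0) (97, 36) (56.014, 36)]  |A|=1362.676
4. ⊥bis P1·P3 via (90.605,17.865): [(97, 9.1622) (97, 36) (77.279, 36)]  |A|=264.6338
5. canonical 3-gon: [(97, 9.1622) (97, 36) (77.279, 36)]
6. shoelace: 264.6338

Area of P1's cell: 264.6338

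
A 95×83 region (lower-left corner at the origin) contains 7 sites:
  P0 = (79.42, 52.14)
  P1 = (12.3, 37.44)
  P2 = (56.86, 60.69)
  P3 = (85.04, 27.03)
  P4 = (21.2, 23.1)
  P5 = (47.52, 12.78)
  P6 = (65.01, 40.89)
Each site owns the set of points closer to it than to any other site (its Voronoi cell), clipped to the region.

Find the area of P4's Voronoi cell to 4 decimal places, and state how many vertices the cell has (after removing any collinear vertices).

1. box [0,95]×[0,83]: [(0, 0) (95, 0) (95, 83) (0, 83)]
2. ⊥bis P4·P0 via (50.31,37.62): [(0, 0) (69.0748, 0) (27.6746, 83) (0, 83)]  |A|=4015.0972
3. ⊥bis P4·P1 via (16.75,30.27): [(0, 19.8743) (0, 0) (69.0748, 0) (45.1761, 47.9125)]  |A|=2103.6918
4. ⊥bis P4·P2 via (39.03,41.895): [(37.6263, 43.2267) (0, 19.8743) (0, 0) (69.0748, 0) (56.3941, 25.4224)]  |A|=1992.5106
5. ⊥bis P4·P3 via (53.12,25.065): [(52.8936, 28.7432) (37.6263, 43.2267) (0, 19.8743) (0, 0) (54.663, 0)]  |A|=1761.949
6. ⊥bis P4·P5 via (34.36,17.94): [(42.4723, 38.6295) (37.6263, 43.2267) (0, 19.8743) (0, 0) (27.3258, 0)]  |A|=1092.9135
7. ⊥bis P4·P6 via (43.105,31.995): [(41.4597, 36.0469) (39.1193, 41.8103) (37.6263, 43.2267) (0, 19.8743) (0, 0) (27.3258, 0)]  |A|=1086.9733
8. canonical 6-gon: [(41.4597, 36.0469) (39.1193, 41.8103) (37.6263, 43.2267) (0, 19.8743) (0, 0) (27.3258, 0)]
9. shoelace: 1086.9733

Area of P4's cell: 1086.9733 (6 vertices)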